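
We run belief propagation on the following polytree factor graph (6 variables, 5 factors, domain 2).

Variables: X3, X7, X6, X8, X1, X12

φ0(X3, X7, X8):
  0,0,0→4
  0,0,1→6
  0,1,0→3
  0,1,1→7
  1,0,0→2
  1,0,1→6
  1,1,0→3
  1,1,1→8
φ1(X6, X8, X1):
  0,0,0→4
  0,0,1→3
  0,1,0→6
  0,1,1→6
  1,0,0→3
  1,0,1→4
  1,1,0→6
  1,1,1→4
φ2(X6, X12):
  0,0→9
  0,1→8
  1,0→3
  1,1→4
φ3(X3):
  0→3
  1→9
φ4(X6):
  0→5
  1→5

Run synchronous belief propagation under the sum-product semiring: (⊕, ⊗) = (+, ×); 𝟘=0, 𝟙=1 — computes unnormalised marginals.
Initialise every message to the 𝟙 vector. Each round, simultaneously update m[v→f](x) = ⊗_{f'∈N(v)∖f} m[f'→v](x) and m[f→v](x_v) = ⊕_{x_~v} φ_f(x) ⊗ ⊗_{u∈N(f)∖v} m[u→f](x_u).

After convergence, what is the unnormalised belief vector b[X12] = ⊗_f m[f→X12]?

init: all messages = 𝟙 over 2 values
r1 m[φ0→X3] = [20, 19]
r1 m[φ0→X7] = [18, 21]
r1 m[φ0→X8] = [12, 27]
r1 m[φ1→X6] = [19, 17]
r1 m[φ1→X8] = [14, 22]
r1 m[φ1→X1] = [19, 17]
r1 m[φ2→X6] = [17, 7]
r1 m[φ2→X12] = [12, 12]
r1 m[φ3→X3] = [3, 9]
r1 m[φ4→X6] = [5, 5]
r1 m[X3→φ0] = [1, 1]
r1 m[X3→φ3] = [1, 1]
r1 m[X7→φ0] = [1, 1]
r1 m[X6→φ1] = [1, 1]
r1 m[X6→φ2] = [1, 1]
r1 m[X6→φ4] = [1, 1]
r1 m[X8→φ0] = [1, 1]
r1 m[X8→φ1] = [1, 1]
r1 m[X1→φ1] = [1, 1]
r1 m[X12→φ2] = [1, 1]
r2 m[φ0→X3] = [20, 19]
r2 m[φ0→X7] = [18, 21]
r2 m[φ0→X8] = [12, 27]
r2 m[φ1→X6] = [19, 17]
r2 m[φ1→X8] = [14, 22]
r2 m[φ1→X1] = [19, 17]
r2 m[φ2→X6] = [17, 7]
r2 m[φ2→X12] = [12, 12]
r2 m[φ3→X3] = [3, 9]
r2 m[φ4→X6] = [5, 5]
r2 m[X3→φ0] = [3, 9]
r2 m[X3→φ3] = [20, 19]
r2 m[X7→φ0] = [1, 1]
r2 m[X6→φ1] = [85, 35]
r2 m[X6→φ2] = [95, 85]
r2 m[X6→φ4] = [323, 119]
r2 m[X8→φ0] = [14, 22]
r2 m[X8→φ1] = [12, 27]
r2 m[X1→φ1] = [1, 1]
r2 m[X12→φ2] = [1, 1]
r3 m[φ0→X3] = [384, 378]
r3 m[φ0→X7] = [2004, 2550]
r3 m[φ0→X8] = [66, 165]
r3 m[φ1→X6] = [408, 354]
r3 m[φ1→X8] = [840, 1370]
r3 m[φ1→X1] = [24780, 22290]
r3 m[φ2→X6] = [17, 7]
r3 m[φ2→X12] = [1110, 1100]
r3 m[φ3→X3] = [3, 9]
r3 m[φ4→X6] = [5, 5]
r3 m[X3→φ0] = [3, 9]
r3 m[X3→φ3] = [20, 19]
r3 m[X7→φ0] = [1, 1]
r3 m[X6→φ1] = [85, 35]
r3 m[X6→φ2] = [95, 85]
r3 m[X6→φ4] = [323, 119]
r3 m[X8→φ0] = [14, 22]
r3 m[X8→φ1] = [12, 27]
r3 m[X1→φ1] = [1, 1]
r3 m[X12→φ2] = [1, 1]
r4 m[φ0→X3] = [384, 378]
r4 m[φ0→X7] = [2004, 2550]
r4 m[φ0→X8] = [66, 165]
r4 m[φ1→X6] = [408, 354]
r4 m[φ1→X8] = [840, 1370]
r4 m[φ1→X1] = [24780, 22290]
r4 m[φ2→X6] = [17, 7]
r4 m[φ2→X12] = [1110, 1100]
r4 m[φ3→X3] = [3, 9]
r4 m[φ4→X6] = [5, 5]
r4 m[X3→φ0] = [3, 9]
r4 m[X3→φ3] = [384, 378]
r4 m[X7→φ0] = [1, 1]
r4 m[X6→φ1] = [85, 35]
r4 m[X6→φ2] = [2040, 1770]
r4 m[X6→φ4] = [6936, 2478]
r4 m[X8→φ0] = [840, 1370]
r4 m[X8→φ1] = [66, 165]
r4 m[X1→φ1] = [1, 1]
r4 m[X12→φ2] = [1, 1]
r5 m[φ0→X3] = [23690, 23380]
r5 m[φ0→X7] = [123840, 157650]
r5 m[φ0→X8] = [66, 165]
r5 m[φ1→X6] = [2442, 2112]
r5 m[φ1→X8] = [840, 1370]
r5 m[φ1→X1] = [148170, 133320]
r5 m[φ2→X6] = [17, 7]
r5 m[φ2→X12] = [23670, 23400]
r5 m[φ3→X3] = [3, 9]
r5 m[φ4→X6] = [5, 5]
r5 m[X3→φ0] = [3, 9]
r5 m[X3→φ3] = [384, 378]
r5 m[X7→φ0] = [1, 1]
r5 m[X6→φ1] = [85, 35]
r5 m[X6→φ2] = [2040, 1770]
r5 m[X6→φ4] = [6936, 2478]
r5 m[X8→φ0] = [840, 1370]
r5 m[X8→φ1] = [66, 165]
r5 m[X1→φ1] = [1, 1]
r5 m[X12→φ2] = [1, 1]
r6 m[φ0→X3] = [23690, 23380]
r6 m[φ0→X7] = [123840, 157650]
r6 m[φ0→X8] = [66, 165]
r6 m[φ1→X6] = [2442, 2112]
r6 m[φ1→X8] = [840, 1370]
r6 m[φ1→X1] = [148170, 133320]
r6 m[φ2→X6] = [17, 7]
r6 m[φ2→X12] = [23670, 23400]
r6 m[φ3→X3] = [3, 9]
r6 m[φ4→X6] = [5, 5]
r6 m[X3→φ0] = [3, 9]
r6 m[X3→φ3] = [23690, 23380]
r6 m[X7→φ0] = [1, 1]
r6 m[X6→φ1] = [85, 35]
r6 m[X6→φ2] = [12210, 10560]
r6 m[X6→φ4] = [41514, 14784]
r6 m[X8→φ0] = [840, 1370]
r6 m[X8→φ1] = [66, 165]
r6 m[X1→φ1] = [1, 1]
r6 m[X12→φ2] = [1, 1]
r7 m[φ0→X3] = [23690, 23380]
r7 m[φ0→X7] = [123840, 157650]
r7 m[φ0→X8] = [66, 165]
r7 m[φ1→X6] = [2442, 2112]
r7 m[φ1→X8] = [840, 1370]
r7 m[φ1→X1] = [148170, 133320]
r7 m[φ2→X6] = [17, 7]
r7 m[φ2→X12] = [141570, 139920]
r7 m[φ3→X3] = [3, 9]
r7 m[φ4→X6] = [5, 5]
r7 m[X3→φ0] = [3, 9]
r7 m[X3→φ3] = [23690, 23380]
r7 m[X7→φ0] = [1, 1]
r7 m[X6→φ1] = [85, 35]
r7 m[X6→φ2] = [12210, 10560]
r7 m[X6→φ4] = [41514, 14784]
r7 m[X8→φ0] = [840, 1370]
r7 m[X8→φ1] = [66, 165]
r7 m[X1→φ1] = [1, 1]
r7 m[X12→φ2] = [1, 1]
r8 m[φ0→X3] = [23690, 23380]
r8 m[φ0→X7] = [123840, 157650]
r8 m[φ0→X8] = [66, 165]
r8 m[φ1→X6] = [2442, 2112]
r8 m[φ1→X8] = [840, 1370]
r8 m[φ1→X1] = [148170, 133320]
r8 m[φ2→X6] = [17, 7]
r8 m[φ2→X12] = [141570, 139920]
r8 m[φ3→X3] = [3, 9]
r8 m[φ4→X6] = [5, 5]
r8 m[X3→φ0] = [3, 9]
r8 m[X3→φ3] = [23690, 23380]
r8 m[X7→φ0] = [1, 1]
r8 m[X6→φ1] = [85, 35]
r8 m[X6→φ2] = [12210, 10560]
r8 m[X6→φ4] = [41514, 14784]
r8 m[X8→φ0] = [840, 1370]
r8 m[X8→φ1] = [66, 165]
r8 m[X1→φ1] = [1, 1]
r8 m[X12→φ2] = [1, 1]
fixed point reached at round 8
b[X12] = ⊗ incoming = [141570, 139920]

b[X12] = [141570, 139920]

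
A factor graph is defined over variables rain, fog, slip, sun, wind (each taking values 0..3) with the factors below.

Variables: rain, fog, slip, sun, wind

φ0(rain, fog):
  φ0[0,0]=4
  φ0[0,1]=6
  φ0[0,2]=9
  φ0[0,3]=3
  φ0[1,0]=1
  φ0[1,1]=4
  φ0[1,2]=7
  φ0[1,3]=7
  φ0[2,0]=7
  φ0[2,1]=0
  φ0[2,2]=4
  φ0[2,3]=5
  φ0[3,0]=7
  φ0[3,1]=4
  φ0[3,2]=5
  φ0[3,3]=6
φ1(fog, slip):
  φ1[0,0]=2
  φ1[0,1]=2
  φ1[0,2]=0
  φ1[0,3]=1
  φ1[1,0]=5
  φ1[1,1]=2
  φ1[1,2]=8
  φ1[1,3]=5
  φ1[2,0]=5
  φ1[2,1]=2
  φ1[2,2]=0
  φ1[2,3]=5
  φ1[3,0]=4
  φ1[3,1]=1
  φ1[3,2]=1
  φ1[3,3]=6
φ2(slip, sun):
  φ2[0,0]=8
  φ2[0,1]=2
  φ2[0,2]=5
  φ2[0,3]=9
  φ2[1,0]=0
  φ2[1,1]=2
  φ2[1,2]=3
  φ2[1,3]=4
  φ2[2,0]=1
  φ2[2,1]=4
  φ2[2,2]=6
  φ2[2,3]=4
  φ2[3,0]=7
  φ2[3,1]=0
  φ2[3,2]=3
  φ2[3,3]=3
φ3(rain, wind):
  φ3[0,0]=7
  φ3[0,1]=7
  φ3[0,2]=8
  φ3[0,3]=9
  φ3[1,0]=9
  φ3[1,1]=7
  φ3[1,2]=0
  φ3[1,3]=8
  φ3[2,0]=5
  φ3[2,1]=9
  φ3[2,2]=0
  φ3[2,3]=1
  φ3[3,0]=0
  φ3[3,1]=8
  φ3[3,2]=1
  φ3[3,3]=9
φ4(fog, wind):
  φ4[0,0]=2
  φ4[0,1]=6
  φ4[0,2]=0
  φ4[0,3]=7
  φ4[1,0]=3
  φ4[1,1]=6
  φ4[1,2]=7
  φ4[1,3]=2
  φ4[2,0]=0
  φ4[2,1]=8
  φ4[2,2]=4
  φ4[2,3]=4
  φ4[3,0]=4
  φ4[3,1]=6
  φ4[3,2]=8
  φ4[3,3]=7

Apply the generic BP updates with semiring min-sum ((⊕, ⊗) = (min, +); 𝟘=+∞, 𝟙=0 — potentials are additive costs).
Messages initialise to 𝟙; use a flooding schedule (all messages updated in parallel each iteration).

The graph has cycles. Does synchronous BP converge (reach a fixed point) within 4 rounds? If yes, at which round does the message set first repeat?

NOT CONVERGED within 4 rounds

init: all messages = 𝟙 over 4 values
r1 m[φ0→rain] = [3, 1, 0, 4]
r1 m[φ0→fog] = [1, 0, 4, 3]
r1 m[φ1→fog] = [0, 2, 0, 1]
r1 m[φ1→slip] = [2, 1, 0, 1]
r1 m[φ2→slip] = [2, 0, 1, 0]
r1 m[φ2→sun] = [0, 0, 3, 3]
r1 m[φ3→rain] = [7, 0, 0, 0]
r1 m[φ3→wind] = [0, 7, 0, 1]
r1 m[φ4→fog] = [0, 2, 0, 4]
r1 m[φ4→wind] = [0, 6, 0, 2]
r1 m[rain→φ0] = [0, 0, 0, 0]
r1 m[rain→φ3] = [0, 0, 0, 0]
r1 m[fog→φ0] = [0, 0, 0, 0]
r1 m[fog→φ1] = [0, 0, 0, 0]
r1 m[fog→φ4] = [0, 0, 0, 0]
r1 m[slip→φ1] = [0, 0, 0, 0]
r1 m[slip→φ2] = [0, 0, 0, 0]
r1 m[sun→φ2] = [0, 0, 0, 0]
r1 m[wind→φ3] = [0, 0, 0, 0]
r1 m[wind→φ4] = [0, 0, 0, 0]
r2 m[φ0→rain] = [3, 1, 0, 4]
r2 m[φ0→fog] = [1, 0, 4, 3]
r2 m[φ1→fog] = [0, 2, 0, 1]
r2 m[φ1→slip] = [2, 1, 0, 1]
r2 m[φ2→slip] = [2, 0, 1, 0]
r2 m[φ2→sun] = [0, 0, 3, 3]
r2 m[φ3→rain] = [7, 0, 0, 0]
r2 m[φ3→wind] = [0, 7, 0, 1]
r2 m[φ4→fog] = [0, 2, 0, 4]
r2 m[φ4→wind] = [0, 6, 0, 2]
r2 m[rain→φ0] = [7, 0, 0, 0]
r2 m[rain→φ3] = [3, 1, 0, 4]
r2 m[fog→φ0] = [0, 4, 0, 5]
r2 m[fog→φ1] = [1, 2, 4, 7]
r2 m[fog→φ4] = [1, 2, 4, 4]
r2 m[slip→φ1] = [2, 0, 1, 0]
r2 m[slip→φ2] = [2, 1, 0, 1]
r2 m[sun→φ2] = [0, 0, 0, 0]
r2 m[wind→φ3] = [0, 6, 0, 2]
r2 m[wind→φ4] = [0, 7, 0, 1]
r3 m[φ0→rain] = [4, 1, 4, 5]
r3 m[φ0→fog] = [1, 0, 4, 5]
r3 m[φ1→fog] = [1, 2, 1, 1]
r3 m[φ1→slip] = [3, 3, 1, 2]
r3 m[φ2→slip] = [2, 0, 1, 0]
r3 m[φ2→sun] = [1, 1, 4, 4]
r3 m[φ3→rain] = [7, 0, 0, 0]
r3 m[φ3→wind] = [4, 8, 0, 1]
r3 m[φ4→fog] = [0, 3, 0, 4]
r3 m[φ4→wind] = [3, 7, 1, 4]
r3 m[rain→φ0] = [7, 0, 0, 0]
r3 m[rain→φ3] = [3, 1, 0, 4]
r3 m[fog→φ0] = [0, 4, 0, 5]
r3 m[fog→φ1] = [1, 2, 4, 7]
r3 m[fog→φ4] = [1, 2, 4, 4]
r3 m[slip→φ1] = [2, 0, 1, 0]
r3 m[slip→φ2] = [2, 1, 0, 1]
r3 m[sun→φ2] = [0, 0, 0, 0]
r3 m[wind→φ3] = [0, 6, 0, 2]
r3 m[wind→φ4] = [0, 7, 0, 1]
r4 m[φ0→rain] = [4, 1, 4, 5]
r4 m[φ0→fog] = [1, 0, 4, 5]
r4 m[φ1→fog] = [1, 2, 1, 1]
r4 m[φ1→slip] = [3, 3, 1, 2]
r4 m[φ2→slip] = [2, 0, 1, 0]
r4 m[φ2→sun] = [1, 1, 4, 4]
r4 m[φ3→rain] = [7, 0, 0, 0]
r4 m[φ3→wind] = [4, 8, 0, 1]
r4 m[φ4→fog] = [0, 3, 0, 4]
r4 m[φ4→wind] = [3, 7, 1, 4]
r4 m[rain→φ0] = [7, 0, 0, 0]
r4 m[rain→φ3] = [4, 1, 4, 5]
r4 m[fog→φ0] = [1, 5, 1, 5]
r4 m[fog→φ1] = [1, 3, 4, 9]
r4 m[fog→φ4] = [2, 2, 5, 6]
r4 m[slip→φ1] = [2, 0, 1, 0]
r4 m[slip→φ2] = [3, 3, 1, 2]
r4 m[sun→φ2] = [0, 0, 0, 0]
r4 m[wind→φ3] = [3, 7, 1, 4]
r4 m[wind→φ4] = [4, 8, 0, 1]
no fixed point within 4 rounds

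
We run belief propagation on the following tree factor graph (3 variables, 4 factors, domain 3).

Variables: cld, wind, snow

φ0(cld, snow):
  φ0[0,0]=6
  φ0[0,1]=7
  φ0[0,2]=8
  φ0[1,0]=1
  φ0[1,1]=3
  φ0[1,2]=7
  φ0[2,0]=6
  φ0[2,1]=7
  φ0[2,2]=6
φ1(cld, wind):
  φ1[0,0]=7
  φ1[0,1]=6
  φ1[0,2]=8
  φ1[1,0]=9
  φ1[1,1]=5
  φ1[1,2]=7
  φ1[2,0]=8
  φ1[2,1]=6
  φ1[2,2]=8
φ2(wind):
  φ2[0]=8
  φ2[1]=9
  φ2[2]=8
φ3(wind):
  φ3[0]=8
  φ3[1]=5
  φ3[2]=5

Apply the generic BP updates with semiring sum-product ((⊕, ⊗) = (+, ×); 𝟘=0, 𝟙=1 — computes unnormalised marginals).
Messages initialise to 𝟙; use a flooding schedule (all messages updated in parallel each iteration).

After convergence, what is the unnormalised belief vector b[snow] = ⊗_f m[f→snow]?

b[snow] = [13921, 18223, 22483]

init: all messages = 𝟙 over 3 values
r1 m[φ0→cld] = [21, 11, 19]
r1 m[φ0→snow] = [13, 17, 21]
r1 m[φ1→cld] = [21, 21, 22]
r1 m[φ1→wind] = [24, 17, 23]
r1 m[φ2→wind] = [8, 9, 8]
r1 m[φ3→wind] = [8, 5, 5]
r1 m[cld→φ0] = [1, 1, 1]
r1 m[cld→φ1] = [1, 1, 1]
r1 m[wind→φ1] = [1, 1, 1]
r1 m[wind→φ2] = [1, 1, 1]
r1 m[wind→φ3] = [1, 1, 1]
r1 m[snow→φ0] = [1, 1, 1]
r2 m[φ0→cld] = [21, 11, 19]
r2 m[φ0→snow] = [13, 17, 21]
r2 m[φ1→cld] = [21, 21, 22]
r2 m[φ1→wind] = [24, 17, 23]
r2 m[φ2→wind] = [8, 9, 8]
r2 m[φ3→wind] = [8, 5, 5]
r2 m[cld→φ0] = [21, 21, 22]
r2 m[cld→φ1] = [21, 11, 19]
r2 m[wind→φ1] = [64, 45, 40]
r2 m[wind→φ2] = [192, 85, 115]
r2 m[wind→φ3] = [192, 153, 184]
r2 m[snow→φ0] = [1, 1, 1]
r3 m[φ0→cld] = [21, 11, 19]
r3 m[φ0→snow] = [279, 364, 447]
r3 m[φ1→cld] = [1038, 1081, 1102]
r3 m[φ1→wind] = [398, 295, 397]
r3 m[φ2→wind] = [8, 9, 8]
r3 m[φ3→wind] = [8, 5, 5]
r3 m[cld→φ0] = [21, 21, 22]
r3 m[cld→φ1] = [21, 11, 19]
r3 m[wind→φ1] = [64, 45, 40]
r3 m[wind→φ2] = [192, 85, 115]
r3 m[wind→φ3] = [192, 153, 184]
r3 m[snow→φ0] = [1, 1, 1]
r4 m[φ0→cld] = [21, 11, 19]
r4 m[φ0→snow] = [279, 364, 447]
r4 m[φ1→cld] = [1038, 1081, 1102]
r4 m[φ1→wind] = [398, 295, 397]
r4 m[φ2→wind] = [8, 9, 8]
r4 m[φ3→wind] = [8, 5, 5]
r4 m[cld→φ0] = [1038, 1081, 1102]
r4 m[cld→φ1] = [21, 11, 19]
r4 m[wind→φ1] = [64, 45, 40]
r4 m[wind→φ2] = [3184, 1475, 1985]
r4 m[wind→φ3] = [3184, 2655, 3176]
r4 m[snow→φ0] = [1, 1, 1]
r5 m[φ0→cld] = [21, 11, 19]
r5 m[φ0→snow] = [13921, 18223, 22483]
r5 m[φ1→cld] = [1038, 1081, 1102]
r5 m[φ1→wind] = [398, 295, 397]
r5 m[φ2→wind] = [8, 9, 8]
r5 m[φ3→wind] = [8, 5, 5]
r5 m[cld→φ0] = [1038, 1081, 1102]
r5 m[cld→φ1] = [21, 11, 19]
r5 m[wind→φ1] = [64, 45, 40]
r5 m[wind→φ2] = [3184, 1475, 1985]
r5 m[wind→φ3] = [3184, 2655, 3176]
r5 m[snow→φ0] = [1, 1, 1]
r6 m[φ0→cld] = [21, 11, 19]
r6 m[φ0→snow] = [13921, 18223, 22483]
r6 m[φ1→cld] = [1038, 1081, 1102]
r6 m[φ1→wind] = [398, 295, 397]
r6 m[φ2→wind] = [8, 9, 8]
r6 m[φ3→wind] = [8, 5, 5]
r6 m[cld→φ0] = [1038, 1081, 1102]
r6 m[cld→φ1] = [21, 11, 19]
r6 m[wind→φ1] = [64, 45, 40]
r6 m[wind→φ2] = [3184, 1475, 1985]
r6 m[wind→φ3] = [3184, 2655, 3176]
r6 m[snow→φ0] = [1, 1, 1]
fixed point reached at round 6
b[snow] = ⊗ incoming = [13921, 18223, 22483]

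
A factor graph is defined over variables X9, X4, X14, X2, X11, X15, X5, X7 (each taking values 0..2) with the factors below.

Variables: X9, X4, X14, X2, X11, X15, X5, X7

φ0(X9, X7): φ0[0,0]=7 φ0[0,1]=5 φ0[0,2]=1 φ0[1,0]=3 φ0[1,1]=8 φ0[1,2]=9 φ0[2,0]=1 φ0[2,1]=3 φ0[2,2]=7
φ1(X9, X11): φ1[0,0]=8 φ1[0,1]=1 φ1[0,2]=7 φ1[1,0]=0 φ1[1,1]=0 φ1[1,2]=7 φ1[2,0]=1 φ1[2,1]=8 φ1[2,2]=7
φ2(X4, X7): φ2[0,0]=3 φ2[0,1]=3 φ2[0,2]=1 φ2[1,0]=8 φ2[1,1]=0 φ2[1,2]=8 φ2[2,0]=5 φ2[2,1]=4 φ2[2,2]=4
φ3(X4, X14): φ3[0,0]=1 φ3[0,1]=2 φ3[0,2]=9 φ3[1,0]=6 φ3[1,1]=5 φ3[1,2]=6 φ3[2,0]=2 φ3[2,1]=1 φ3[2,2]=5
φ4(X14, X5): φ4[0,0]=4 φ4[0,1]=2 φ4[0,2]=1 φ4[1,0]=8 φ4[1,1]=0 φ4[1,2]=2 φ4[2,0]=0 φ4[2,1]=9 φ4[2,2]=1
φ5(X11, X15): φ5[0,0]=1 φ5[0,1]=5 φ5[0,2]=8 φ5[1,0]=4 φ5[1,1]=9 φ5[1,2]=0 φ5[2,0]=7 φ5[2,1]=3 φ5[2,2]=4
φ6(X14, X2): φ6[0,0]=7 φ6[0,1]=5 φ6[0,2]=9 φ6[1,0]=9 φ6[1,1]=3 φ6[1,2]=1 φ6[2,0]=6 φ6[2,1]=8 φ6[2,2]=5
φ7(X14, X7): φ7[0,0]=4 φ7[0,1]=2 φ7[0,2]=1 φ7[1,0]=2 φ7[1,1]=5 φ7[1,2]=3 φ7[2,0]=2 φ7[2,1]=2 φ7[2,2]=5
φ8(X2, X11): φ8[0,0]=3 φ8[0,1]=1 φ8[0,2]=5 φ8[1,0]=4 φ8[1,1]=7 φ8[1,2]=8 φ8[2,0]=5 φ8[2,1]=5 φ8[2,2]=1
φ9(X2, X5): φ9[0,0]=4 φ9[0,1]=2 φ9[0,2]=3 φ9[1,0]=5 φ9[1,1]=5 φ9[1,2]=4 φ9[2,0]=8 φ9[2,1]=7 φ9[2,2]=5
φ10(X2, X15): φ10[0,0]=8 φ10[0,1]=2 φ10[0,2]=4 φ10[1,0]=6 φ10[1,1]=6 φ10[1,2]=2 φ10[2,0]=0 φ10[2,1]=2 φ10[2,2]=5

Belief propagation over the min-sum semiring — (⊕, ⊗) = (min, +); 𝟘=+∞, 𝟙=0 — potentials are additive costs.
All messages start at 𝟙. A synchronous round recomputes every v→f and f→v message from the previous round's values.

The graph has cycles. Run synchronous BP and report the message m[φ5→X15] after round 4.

message @ round 4 = [4, 8, 1]

init: all messages = 𝟙 over 3 values
r1 m[φ0→X9] = [1, 3, 1]
r1 m[φ0→X7] = [1, 3, 1]
r1 m[φ1→X9] = [1, 0, 1]
r1 m[φ1→X11] = [0, 0, 7]
r1 m[φ2→X4] = [1, 0, 4]
r1 m[φ2→X7] = [3, 0, 1]
r1 m[φ3→X4] = [1, 5, 1]
r1 m[φ3→X14] = [1, 1, 5]
r1 m[φ4→X14] = [1, 0, 0]
r1 m[φ4→X5] = [0, 0, 1]
r1 m[φ5→X11] = [1, 0, 3]
r1 m[φ5→X15] = [1, 3, 0]
r1 m[φ6→X14] = [5, 1, 5]
r1 m[φ6→X2] = [6, 3, 1]
r1 m[φ7→X14] = [1, 2, 2]
r1 m[φ7→X7] = [2, 2, 1]
r1 m[φ8→X2] = [1, 4, 1]
r1 m[φ8→X11] = [3, 1, 1]
r1 m[φ9→X2] = [2, 4, 5]
r1 m[φ9→X5] = [4, 2, 3]
r1 m[φ10→X2] = [2, 2, 0]
r1 m[φ10→X15] = [0, 2, 2]
r1 m[X9→φ0] = [0, 0, 0]
r1 m[X9→φ1] = [0, 0, 0]
r1 m[X4→φ2] = [0, 0, 0]
r1 m[X4→φ3] = [0, 0, 0]
r1 m[X14→φ3] = [0, 0, 0]
r1 m[X14→φ4] = [0, 0, 0]
r1 m[X14→φ6] = [0, 0, 0]
r1 m[X14→φ7] = [0, 0, 0]
r1 m[X2→φ6] = [0, 0, 0]
r1 m[X2→φ8] = [0, 0, 0]
r1 m[X2→φ9] = [0, 0, 0]
r1 m[X2→φ10] = [0, 0, 0]
r1 m[X11→φ1] = [0, 0, 0]
r1 m[X11→φ5] = [0, 0, 0]
r1 m[X11→φ8] = [0, 0, 0]
r1 m[X15→φ5] = [0, 0, 0]
r1 m[X15→φ10] = [0, 0, 0]
r1 m[X5→φ4] = [0, 0, 0]
r1 m[X5→φ9] = [0, 0, 0]
r1 m[X7→φ0] = [0, 0, 0]
r1 m[X7→φ2] = [0, 0, 0]
r1 m[X7→φ7] = [0, 0, 0]
r2 m[φ0→X9] = [1, 3, 1]
r2 m[φ0→X7] = [1, 3, 1]
r2 m[φ1→X9] = [1, 0, 1]
r2 m[φ1→X11] = [0, 0, 7]
r2 m[φ2→X4] = [1, 0, 4]
r2 m[φ2→X7] = [3, 0, 1]
r2 m[φ3→X4] = [1, 5, 1]
r2 m[φ3→X14] = [1, 1, 5]
r2 m[φ4→X14] = [1, 0, 0]
r2 m[φ4→X5] = [0, 0, 1]
r2 m[φ5→X11] = [1, 0, 3]
r2 m[φ5→X15] = [1, 3, 0]
r2 m[φ6→X14] = [5, 1, 5]
r2 m[φ6→X2] = [6, 3, 1]
r2 m[φ7→X14] = [1, 2, 2]
r2 m[φ7→X7] = [2, 2, 1]
r2 m[φ8→X2] = [1, 4, 1]
r2 m[φ8→X11] = [3, 1, 1]
r2 m[φ9→X2] = [2, 4, 5]
r2 m[φ9→X5] = [4, 2, 3]
r2 m[φ10→X2] = [2, 2, 0]
r2 m[φ10→X15] = [0, 2, 2]
r2 m[X9→φ0] = [1, 0, 1]
r2 m[X9→φ1] = [1, 3, 1]
r2 m[X4→φ2] = [1, 5, 1]
r2 m[X4→φ3] = [1, 0, 4]
r2 m[X14→φ3] = [7, 3, 7]
r2 m[X14→φ4] = [7, 4, 12]
r2 m[X14→φ6] = [3, 3, 7]
r2 m[X14→φ7] = [7, 2, 10]
r2 m[X2→φ6] = [5, 10, 6]
r2 m[X2→φ8] = [10, 9, 6]
r2 m[X2→φ9] = [9, 9, 2]
r2 m[X2→φ10] = [9, 11, 7]
r2 m[X11→φ1] = [4, 1, 4]
r2 m[X11→φ5] = [3, 1, 8]
r2 m[X11→φ8] = [1, 0, 10]
r2 m[X15→φ5] = [0, 2, 2]
r2 m[X15→φ10] = [1, 3, 0]
r2 m[X5→φ4] = [4, 2, 3]
r2 m[X5→φ9] = [0, 0, 1]
r2 m[X7→φ0] = [5, 2, 2]
r2 m[X7→φ2] = [3, 5, 2]
r2 m[X7→φ7] = [4, 3, 2]
r3 m[φ0→X9] = [3, 8, 5]
r3 m[φ0→X7] = [2, 4, 2]
r3 m[φ1→X9] = [2, 1, 5]
r3 m[φ1→X11] = [2, 2, 8]
r3 m[φ2→X4] = [3, 5, 6]
r3 m[φ2→X7] = [4, 4, 2]
r3 m[φ3→X4] = [5, 8, 4]
r3 m[φ3→X14] = [2, 3, 6]
r3 m[φ4→X14] = [4, 2, 4]
r3 m[φ4→X5] = [11, 4, 6]
r3 m[φ5→X11] = [1, 2, 5]
r3 m[φ5→X15] = [4, 8, 1]
r3 m[φ6→X14] = [12, 7, 11]
r3 m[φ6→X2] = [10, 6, 4]
r3 m[φ7→X14] = [3, 5, 5]
r3 m[φ7→X7] = [4, 7, 5]
r3 m[φ8→X2] = [1, 5, 5]
r3 m[φ8→X11] = [11, 11, 7]
r3 m[φ9→X2] = [2, 5, 6]
r3 m[φ9→X5] = [10, 9, 7]
r3 m[φ10→X2] = [4, 2, 1]
r3 m[φ10→X15] = [7, 9, 12]
r3 m[X9→φ0] = [1, 0, 1]
r3 m[X9→φ1] = [1, 3, 1]
r3 m[X4→φ2] = [1, 5, 1]
r3 m[X4→φ3] = [1, 0, 4]
r3 m[X14→φ3] = [7, 3, 7]
r3 m[X14→φ4] = [7, 4, 12]
r3 m[X14→φ6] = [3, 3, 7]
r3 m[X14→φ7] = [7, 2, 10]
r3 m[X2→φ6] = [5, 10, 6]
r3 m[X2→φ8] = [10, 9, 6]
r3 m[X2→φ9] = [9, 9, 2]
r3 m[X2→φ10] = [9, 11, 7]
r3 m[X11→φ1] = [4, 1, 4]
r3 m[X11→φ5] = [3, 1, 8]
r3 m[X11→φ8] = [1, 0, 10]
r3 m[X15→φ5] = [0, 2, 2]
r3 m[X15→φ10] = [1, 3, 0]
r3 m[X5→φ4] = [4, 2, 3]
r3 m[X5→φ9] = [0, 0, 1]
r3 m[X7→φ0] = [5, 2, 2]
r3 m[X7→φ2] = [3, 5, 2]
r3 m[X7→φ7] = [4, 3, 2]
r4 m[φ0→X9] = [3, 8, 5]
r4 m[φ0→X7] = [2, 4, 2]
r4 m[φ1→X9] = [2, 1, 5]
r4 m[φ1→X11] = [2, 2, 8]
r4 m[φ2→X4] = [3, 5, 6]
r4 m[φ2→X7] = [4, 4, 2]
r4 m[φ3→X4] = [5, 8, 4]
r4 m[φ3→X14] = [2, 3, 6]
r4 m[φ4→X14] = [4, 2, 4]
r4 m[φ4→X5] = [11, 4, 6]
r4 m[φ5→X11] = [1, 2, 5]
r4 m[φ5→X15] = [4, 8, 1]
r4 m[φ6→X14] = [12, 7, 11]
r4 m[φ6→X2] = [10, 6, 4]
r4 m[φ7→X14] = [3, 5, 5]
r4 m[φ7→X7] = [4, 7, 5]
r4 m[φ8→X2] = [1, 5, 5]
r4 m[φ8→X11] = [11, 11, 7]
r4 m[φ9→X2] = [2, 5, 6]
r4 m[φ9→X5] = [10, 9, 7]
r4 m[φ10→X2] = [4, 2, 1]
r4 m[φ10→X15] = [7, 9, 12]
r4 m[X9→φ0] = [2, 1, 5]
r4 m[X9→φ1] = [3, 8, 5]
r4 m[X4→φ2] = [5, 8, 4]
r4 m[X4→φ3] = [3, 5, 6]
r4 m[X14→φ3] = [19, 14, 20]
r4 m[X14→φ4] = [17, 15, 22]
r4 m[X14→φ6] = [9, 10, 15]
r4 m[X14→φ7] = [18, 12, 21]
r4 m[X2→φ6] = [7, 12, 12]
r4 m[X2→φ8] = [16, 13, 11]
r4 m[X2→φ9] = [15, 13, 10]
r4 m[X2→φ10] = [13, 16, 15]
r4 m[X11→φ1] = [12, 13, 12]
r4 m[X11→φ5] = [13, 13, 15]
r4 m[X11→φ8] = [3, 4, 13]
r4 m[X15→φ5] = [7, 9, 12]
r4 m[X15→φ10] = [4, 8, 1]
r4 m[X5→φ4] = [10, 9, 7]
r4 m[X5→φ9] = [11, 4, 6]
r4 m[X7→φ0] = [8, 11, 7]
r4 m[X7→φ2] = [6, 11, 7]
r4 m[X7→φ7] = [6, 8, 4]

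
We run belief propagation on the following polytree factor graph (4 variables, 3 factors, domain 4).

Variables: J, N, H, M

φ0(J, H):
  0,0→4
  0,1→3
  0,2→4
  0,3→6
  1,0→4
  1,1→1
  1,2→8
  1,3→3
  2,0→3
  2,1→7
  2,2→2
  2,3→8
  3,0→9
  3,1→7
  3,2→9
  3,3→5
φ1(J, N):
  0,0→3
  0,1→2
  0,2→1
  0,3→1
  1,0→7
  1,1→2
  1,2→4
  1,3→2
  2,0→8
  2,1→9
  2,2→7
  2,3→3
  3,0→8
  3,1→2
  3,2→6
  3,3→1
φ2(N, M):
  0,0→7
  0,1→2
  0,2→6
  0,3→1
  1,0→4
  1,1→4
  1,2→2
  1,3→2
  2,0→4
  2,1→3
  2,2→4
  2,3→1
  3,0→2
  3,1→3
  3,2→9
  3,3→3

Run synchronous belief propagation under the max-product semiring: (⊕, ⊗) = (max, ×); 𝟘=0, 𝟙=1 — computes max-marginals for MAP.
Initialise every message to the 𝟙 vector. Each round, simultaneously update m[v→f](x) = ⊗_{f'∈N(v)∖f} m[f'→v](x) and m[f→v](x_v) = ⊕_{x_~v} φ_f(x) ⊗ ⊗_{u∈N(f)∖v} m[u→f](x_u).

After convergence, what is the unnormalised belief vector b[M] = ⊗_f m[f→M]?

b[M] = [504, 288, 432, 144]

init: all messages = 𝟙 over 4 values
r1 m[φ0→J] = [6, 8, 8, 9]
r1 m[φ0→H] = [9, 7, 9, 8]
r1 m[φ1→J] = [3, 7, 9, 8]
r1 m[φ1→N] = [8, 9, 7, 3]
r1 m[φ2→N] = [7, 4, 4, 9]
r1 m[φ2→M] = [7, 4, 9, 3]
r1 m[J→φ0] = [1, 1, 1, 1]
r1 m[J→φ1] = [1, 1, 1, 1]
r1 m[N→φ1] = [1, 1, 1, 1]
r1 m[N→φ2] = [1, 1, 1, 1]
r1 m[H→φ0] = [1, 1, 1, 1]
r1 m[M→φ2] = [1, 1, 1, 1]
r2 m[φ0→J] = [6, 8, 8, 9]
r2 m[φ0→H] = [9, 7, 9, 8]
r2 m[φ1→J] = [3, 7, 9, 8]
r2 m[φ1→N] = [8, 9, 7, 3]
r2 m[φ2→N] = [7, 4, 4, 9]
r2 m[φ2→M] = [7, 4, 9, 3]
r2 m[J→φ0] = [3, 7, 9, 8]
r2 m[J→φ1] = [6, 8, 8, 9]
r2 m[N→φ1] = [7, 4, 4, 9]
r2 m[N→φ2] = [8, 9, 7, 3]
r2 m[H→φ0] = [1, 1, 1, 1]
r2 m[M→φ2] = [1, 1, 1, 1]
r3 m[φ0→J] = [6, 8, 8, 9]
r3 m[φ0→H] = [72, 63, 72, 72]
r3 m[φ1→J] = [21, 49, 56, 56]
r3 m[φ1→N] = [72, 72, 56, 24]
r3 m[φ2→N] = [7, 4, 4, 9]
r3 m[φ2→M] = [56, 36, 48, 18]
r3 m[J→φ0] = [3, 7, 9, 8]
r3 m[J→φ1] = [6, 8, 8, 9]
r3 m[N→φ1] = [7, 4, 4, 9]
r3 m[N→φ2] = [8, 9, 7, 3]
r3 m[H→φ0] = [1, 1, 1, 1]
r3 m[M→φ2] = [1, 1, 1, 1]
r4 m[φ0→J] = [6, 8, 8, 9]
r4 m[φ0→H] = [72, 63, 72, 72]
r4 m[φ1→J] = [21, 49, 56, 56]
r4 m[φ1→N] = [72, 72, 56, 24]
r4 m[φ2→N] = [7, 4, 4, 9]
r4 m[φ2→M] = [56, 36, 48, 18]
r4 m[J→φ0] = [21, 49, 56, 56]
r4 m[J→φ1] = [6, 8, 8, 9]
r4 m[N→φ1] = [7, 4, 4, 9]
r4 m[N→φ2] = [72, 72, 56, 24]
r4 m[H→φ0] = [1, 1, 1, 1]
r4 m[M→φ2] = [1, 1, 1, 1]
r5 m[φ0→J] = [6, 8, 8, 9]
r5 m[φ0→H] = [504, 392, 504, 448]
r5 m[φ1→J] = [21, 49, 56, 56]
r5 m[φ1→N] = [72, 72, 56, 24]
r5 m[φ2→N] = [7, 4, 4, 9]
r5 m[φ2→M] = [504, 288, 432, 144]
r5 m[J→φ0] = [21, 49, 56, 56]
r5 m[J→φ1] = [6, 8, 8, 9]
r5 m[N→φ1] = [7, 4, 4, 9]
r5 m[N→φ2] = [72, 72, 56, 24]
r5 m[H→φ0] = [1, 1, 1, 1]
r5 m[M→φ2] = [1, 1, 1, 1]
r6 m[φ0→J] = [6, 8, 8, 9]
r6 m[φ0→H] = [504, 392, 504, 448]
r6 m[φ1→J] = [21, 49, 56, 56]
r6 m[φ1→N] = [72, 72, 56, 24]
r6 m[φ2→N] = [7, 4, 4, 9]
r6 m[φ2→M] = [504, 288, 432, 144]
r6 m[J→φ0] = [21, 49, 56, 56]
r6 m[J→φ1] = [6, 8, 8, 9]
r6 m[N→φ1] = [7, 4, 4, 9]
r6 m[N→φ2] = [72, 72, 56, 24]
r6 m[H→φ0] = [1, 1, 1, 1]
r6 m[M→φ2] = [1, 1, 1, 1]
fixed point reached at round 6
b[M] = ⊗ incoming = [504, 288, 432, 144]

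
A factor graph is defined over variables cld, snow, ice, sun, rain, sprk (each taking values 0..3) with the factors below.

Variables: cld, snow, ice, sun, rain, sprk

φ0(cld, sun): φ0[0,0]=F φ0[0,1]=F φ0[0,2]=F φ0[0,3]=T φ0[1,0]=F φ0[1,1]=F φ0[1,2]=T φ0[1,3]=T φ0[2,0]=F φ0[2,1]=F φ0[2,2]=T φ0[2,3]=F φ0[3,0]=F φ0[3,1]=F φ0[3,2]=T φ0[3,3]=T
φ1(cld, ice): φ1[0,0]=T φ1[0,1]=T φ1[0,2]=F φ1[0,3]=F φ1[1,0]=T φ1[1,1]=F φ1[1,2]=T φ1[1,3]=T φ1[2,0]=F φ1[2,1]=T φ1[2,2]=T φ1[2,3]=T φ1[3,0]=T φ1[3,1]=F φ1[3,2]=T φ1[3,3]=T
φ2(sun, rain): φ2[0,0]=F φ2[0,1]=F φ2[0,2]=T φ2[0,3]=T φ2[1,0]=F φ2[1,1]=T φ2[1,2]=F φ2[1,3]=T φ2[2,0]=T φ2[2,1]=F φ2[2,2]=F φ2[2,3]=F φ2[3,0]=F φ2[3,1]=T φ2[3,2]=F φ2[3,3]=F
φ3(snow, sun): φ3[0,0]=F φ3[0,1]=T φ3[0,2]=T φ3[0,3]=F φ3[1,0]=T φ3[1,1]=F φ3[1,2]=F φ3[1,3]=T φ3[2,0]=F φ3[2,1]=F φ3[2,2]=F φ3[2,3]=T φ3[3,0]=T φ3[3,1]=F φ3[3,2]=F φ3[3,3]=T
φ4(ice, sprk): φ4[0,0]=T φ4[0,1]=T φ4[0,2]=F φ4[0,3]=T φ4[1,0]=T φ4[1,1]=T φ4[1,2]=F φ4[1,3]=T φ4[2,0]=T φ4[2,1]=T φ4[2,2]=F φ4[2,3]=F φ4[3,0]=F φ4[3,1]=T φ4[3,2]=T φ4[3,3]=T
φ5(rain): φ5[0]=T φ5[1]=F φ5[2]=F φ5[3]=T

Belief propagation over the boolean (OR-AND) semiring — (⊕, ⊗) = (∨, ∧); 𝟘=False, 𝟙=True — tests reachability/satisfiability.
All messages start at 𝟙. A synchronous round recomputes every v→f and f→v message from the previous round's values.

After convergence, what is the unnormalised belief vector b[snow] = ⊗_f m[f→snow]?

init: all messages = 𝟙 over 4 values
r1 m[φ0→cld] = [T, T, T, T]
r1 m[φ0→sun] = [F, F, T, T]
r1 m[φ1→cld] = [T, T, T, T]
r1 m[φ1→ice] = [T, T, T, T]
r1 m[φ2→sun] = [T, T, T, T]
r1 m[φ2→rain] = [T, T, T, T]
r1 m[φ3→snow] = [T, T, T, T]
r1 m[φ3→sun] = [T, T, T, T]
r1 m[φ4→ice] = [T, T, T, T]
r1 m[φ4→sprk] = [T, T, T, T]
r1 m[φ5→rain] = [T, F, F, T]
r1 m[cld→φ0] = [T, T, T, T]
r1 m[cld→φ1] = [T, T, T, T]
r1 m[snow→φ3] = [T, T, T, T]
r1 m[ice→φ1] = [T, T, T, T]
r1 m[ice→φ4] = [T, T, T, T]
r1 m[sun→φ0] = [T, T, T, T]
r1 m[sun→φ2] = [T, T, T, T]
r1 m[sun→φ3] = [T, T, T, T]
r1 m[rain→φ2] = [T, T, T, T]
r1 m[rain→φ5] = [T, T, T, T]
r1 m[sprk→φ4] = [T, T, T, T]
r2 m[φ0→cld] = [T, T, T, T]
r2 m[φ0→sun] = [F, F, T, T]
r2 m[φ1→cld] = [T, T, T, T]
r2 m[φ1→ice] = [T, T, T, T]
r2 m[φ2→sun] = [T, T, T, T]
r2 m[φ2→rain] = [T, T, T, T]
r2 m[φ3→snow] = [T, T, T, T]
r2 m[φ3→sun] = [T, T, T, T]
r2 m[φ4→ice] = [T, T, T, T]
r2 m[φ4→sprk] = [T, T, T, T]
r2 m[φ5→rain] = [T, F, F, T]
r2 m[cld→φ0] = [T, T, T, T]
r2 m[cld→φ1] = [T, T, T, T]
r2 m[snow→φ3] = [T, T, T, T]
r2 m[ice→φ1] = [T, T, T, T]
r2 m[ice→φ4] = [T, T, T, T]
r2 m[sun→φ0] = [T, T, T, T]
r2 m[sun→φ2] = [F, F, T, T]
r2 m[sun→φ3] = [F, F, T, T]
r2 m[rain→φ2] = [T, F, F, T]
r2 m[rain→φ5] = [T, T, T, T]
r2 m[sprk→φ4] = [T, T, T, T]
r3 m[φ0→cld] = [T, T, T, T]
r3 m[φ0→sun] = [F, F, T, T]
r3 m[φ1→cld] = [T, T, T, T]
r3 m[φ1→ice] = [T, T, T, T]
r3 m[φ2→sun] = [T, T, T, F]
r3 m[φ2→rain] = [T, T, F, F]
r3 m[φ3→snow] = [T, T, T, T]
r3 m[φ3→sun] = [T, T, T, T]
r3 m[φ4→ice] = [T, T, T, T]
r3 m[φ4→sprk] = [T, T, T, T]
r3 m[φ5→rain] = [T, F, F, T]
r3 m[cld→φ0] = [T, T, T, T]
r3 m[cld→φ1] = [T, T, T, T]
r3 m[snow→φ3] = [T, T, T, T]
r3 m[ice→φ1] = [T, T, T, T]
r3 m[ice→φ4] = [T, T, T, T]
r3 m[sun→φ0] = [T, T, T, T]
r3 m[sun→φ2] = [F, F, T, T]
r3 m[sun→φ3] = [F, F, T, T]
r3 m[rain→φ2] = [T, F, F, T]
r3 m[rain→φ5] = [T, T, T, T]
r3 m[sprk→φ4] = [T, T, T, T]
r4 m[φ0→cld] = [T, T, T, T]
r4 m[φ0→sun] = [F, F, T, T]
r4 m[φ1→cld] = [T, T, T, T]
r4 m[φ1→ice] = [T, T, T, T]
r4 m[φ2→sun] = [T, T, T, F]
r4 m[φ2→rain] = [T, T, F, F]
r4 m[φ3→snow] = [T, T, T, T]
r4 m[φ3→sun] = [T, T, T, T]
r4 m[φ4→ice] = [T, T, T, T]
r4 m[φ4→sprk] = [T, T, T, T]
r4 m[φ5→rain] = [T, F, F, T]
r4 m[cld→φ0] = [T, T, T, T]
r4 m[cld→φ1] = [T, T, T, T]
r4 m[snow→φ3] = [T, T, T, T]
r4 m[ice→φ1] = [T, T, T, T]
r4 m[ice→φ4] = [T, T, T, T]
r4 m[sun→φ0] = [T, T, T, F]
r4 m[sun→φ2] = [F, F, T, T]
r4 m[sun→φ3] = [F, F, T, F]
r4 m[rain→φ2] = [T, F, F, T]
r4 m[rain→φ5] = [T, T, F, F]
r4 m[sprk→φ4] = [T, T, T, T]
r5 m[φ0→cld] = [F, T, T, T]
r5 m[φ0→sun] = [F, F, T, T]
r5 m[φ1→cld] = [T, T, T, T]
r5 m[φ1→ice] = [T, T, T, T]
r5 m[φ2→sun] = [T, T, T, F]
r5 m[φ2→rain] = [T, T, F, F]
r5 m[φ3→snow] = [T, F, F, F]
r5 m[φ3→sun] = [T, T, T, T]
r5 m[φ4→ice] = [T, T, T, T]
r5 m[φ4→sprk] = [T, T, T, T]
r5 m[φ5→rain] = [T, F, F, T]
r5 m[cld→φ0] = [T, T, T, T]
r5 m[cld→φ1] = [T, T, T, T]
r5 m[snow→φ3] = [T, T, T, T]
r5 m[ice→φ1] = [T, T, T, T]
r5 m[ice→φ4] = [T, T, T, T]
r5 m[sun→φ0] = [T, T, T, F]
r5 m[sun→φ2] = [F, F, T, T]
r5 m[sun→φ3] = [F, F, T, F]
r5 m[rain→φ2] = [T, F, F, T]
r5 m[rain→φ5] = [T, T, F, F]
r5 m[sprk→φ4] = [T, T, T, T]
r6 m[φ0→cld] = [F, T, T, T]
r6 m[φ0→sun] = [F, F, T, T]
r6 m[φ1→cld] = [T, T, T, T]
r6 m[φ1→ice] = [T, T, T, T]
r6 m[φ2→sun] = [T, T, T, F]
r6 m[φ2→rain] = [T, T, F, F]
r6 m[φ3→snow] = [T, F, F, F]
r6 m[φ3→sun] = [T, T, T, T]
r6 m[φ4→ice] = [T, T, T, T]
r6 m[φ4→sprk] = [T, T, T, T]
r6 m[φ5→rain] = [T, F, F, T]
r6 m[cld→φ0] = [T, T, T, T]
r6 m[cld→φ1] = [F, T, T, T]
r6 m[snow→φ3] = [T, T, T, T]
r6 m[ice→φ1] = [T, T, T, T]
r6 m[ice→φ4] = [T, T, T, T]
r6 m[sun→φ0] = [T, T, T, F]
r6 m[sun→φ2] = [F, F, T, T]
r6 m[sun→φ3] = [F, F, T, F]
r6 m[rain→φ2] = [T, F, F, T]
r6 m[rain→φ5] = [T, T, F, F]
r6 m[sprk→φ4] = [T, T, T, T]
r7 m[φ0→cld] = [F, T, T, T]
r7 m[φ0→sun] = [F, F, T, T]
r7 m[φ1→cld] = [T, T, T, T]
r7 m[φ1→ice] = [T, T, T, T]
r7 m[φ2→sun] = [T, T, T, F]
r7 m[φ2→rain] = [T, T, F, F]
r7 m[φ3→snow] = [T, F, F, F]
r7 m[φ3→sun] = [T, T, T, T]
r7 m[φ4→ice] = [T, T, T, T]
r7 m[φ4→sprk] = [T, T, T, T]
r7 m[φ5→rain] = [T, F, F, T]
r7 m[cld→φ0] = [T, T, T, T]
r7 m[cld→φ1] = [F, T, T, T]
r7 m[snow→φ3] = [T, T, T, T]
r7 m[ice→φ1] = [T, T, T, T]
r7 m[ice→φ4] = [T, T, T, T]
r7 m[sun→φ0] = [T, T, T, F]
r7 m[sun→φ2] = [F, F, T, T]
r7 m[sun→φ3] = [F, F, T, F]
r7 m[rain→φ2] = [T, F, F, T]
r7 m[rain→φ5] = [T, T, F, F]
r7 m[sprk→φ4] = [T, T, T, T]
fixed point reached at round 7
b[snow] = ⊗ incoming = [T, F, F, F]

b[snow] = [T, F, F, F]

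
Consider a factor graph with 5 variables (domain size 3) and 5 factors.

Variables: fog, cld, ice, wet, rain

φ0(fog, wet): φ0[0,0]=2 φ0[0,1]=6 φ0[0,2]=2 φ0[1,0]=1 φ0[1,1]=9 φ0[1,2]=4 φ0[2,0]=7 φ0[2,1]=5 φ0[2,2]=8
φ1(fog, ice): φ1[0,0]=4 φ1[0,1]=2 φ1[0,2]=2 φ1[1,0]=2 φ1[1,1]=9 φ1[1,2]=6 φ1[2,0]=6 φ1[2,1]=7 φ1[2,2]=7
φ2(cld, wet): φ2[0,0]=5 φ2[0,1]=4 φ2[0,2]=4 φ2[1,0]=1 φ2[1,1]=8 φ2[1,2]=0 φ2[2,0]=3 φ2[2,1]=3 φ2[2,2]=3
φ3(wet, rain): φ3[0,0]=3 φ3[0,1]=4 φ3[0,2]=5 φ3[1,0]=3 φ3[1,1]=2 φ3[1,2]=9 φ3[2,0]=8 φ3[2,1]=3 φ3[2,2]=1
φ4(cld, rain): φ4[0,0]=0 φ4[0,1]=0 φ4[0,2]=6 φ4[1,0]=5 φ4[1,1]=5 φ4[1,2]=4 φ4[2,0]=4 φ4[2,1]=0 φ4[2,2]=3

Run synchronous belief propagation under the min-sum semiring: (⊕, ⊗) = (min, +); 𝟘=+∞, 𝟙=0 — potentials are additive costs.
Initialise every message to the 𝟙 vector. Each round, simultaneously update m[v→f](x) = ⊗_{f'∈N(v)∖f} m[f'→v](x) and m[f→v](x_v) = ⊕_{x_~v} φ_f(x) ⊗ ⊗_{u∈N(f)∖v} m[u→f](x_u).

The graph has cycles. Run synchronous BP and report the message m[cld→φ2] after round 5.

init: all messages = 𝟙 over 3 values
r1 m[φ0→fog] = [2, 1, 5]
r1 m[φ0→wet] = [1, 5, 2]
r1 m[φ1→fog] = [2, 2, 6]
r1 m[φ1→ice] = [2, 2, 2]
r1 m[φ2→cld] = [4, 0, 3]
r1 m[φ2→wet] = [1, 3, 0]
r1 m[φ3→wet] = [3, 2, 1]
r1 m[φ3→rain] = [3, 2, 1]
r1 m[φ4→cld] = [0, 4, 0]
r1 m[φ4→rain] = [0, 0, 3]
r1 m[fog→φ0] = [0, 0, 0]
r1 m[fog→φ1] = [0, 0, 0]
r1 m[cld→φ2] = [0, 0, 0]
r1 m[cld→φ4] = [0, 0, 0]
r1 m[ice→φ1] = [0, 0, 0]
r1 m[wet→φ0] = [0, 0, 0]
r1 m[wet→φ2] = [0, 0, 0]
r1 m[wet→φ3] = [0, 0, 0]
r1 m[rain→φ3] = [0, 0, 0]
r1 m[rain→φ4] = [0, 0, 0]
r2 m[φ0→fog] = [2, 1, 5]
r2 m[φ0→wet] = [1, 5, 2]
r2 m[φ1→fog] = [2, 2, 6]
r2 m[φ1→ice] = [2, 2, 2]
r2 m[φ2→cld] = [4, 0, 3]
r2 m[φ2→wet] = [1, 3, 0]
r2 m[φ3→wet] = [3, 2, 1]
r2 m[φ3→rain] = [3, 2, 1]
r2 m[φ4→cld] = [0, 4, 0]
r2 m[φ4→rain] = [0, 0, 3]
r2 m[fog→φ0] = [2, 2, 6]
r2 m[fog→φ1] = [2, 1, 5]
r2 m[cld→φ2] = [0, 4, 0]
r2 m[cld→φ4] = [4, 0, 3]
r2 m[ice→φ1] = [0, 0, 0]
r2 m[wet→φ0] = [4, 5, 1]
r2 m[wet→φ2] = [4, 7, 3]
r2 m[wet→φ3] = [2, 8, 2]
r2 m[rain→φ3] = [0, 0, 3]
r2 m[rain→φ4] = [3, 2, 1]
r3 m[φ0→fog] = [3, 5, 9]
r3 m[φ0→wet] = [3, 8, 4]
r3 m[φ1→fog] = [2, 2, 6]
r3 m[φ1→ice] = [3, 4, 4]
r3 m[φ2→cld] = [7, 3, 6]
r3 m[φ2→wet] = [3, 3, 3]
r3 m[φ3→wet] = [3, 2, 3]
r3 m[φ3→rain] = [5, 5, 3]
r3 m[φ4→cld] = [2, 5, 2]
r3 m[φ4→rain] = [4, 3, 4]
r3 m[fog→φ0] = [2, 2, 6]
r3 m[fog→φ1] = [2, 1, 5]
r3 m[cld→φ2] = [0, 4, 0]
r3 m[cld→φ4] = [4, 0, 3]
r3 m[ice→φ1] = [0, 0, 0]
r3 m[wet→φ0] = [4, 5, 1]
r3 m[wet→φ2] = [4, 7, 3]
r3 m[wet→φ3] = [2, 8, 2]
r3 m[rain→φ3] = [0, 0, 3]
r3 m[rain→φ4] = [3, 2, 1]
r4 m[φ0→fog] = [3, 5, 9]
r4 m[φ0→wet] = [3, 8, 4]
r4 m[φ1→fog] = [2, 2, 6]
r4 m[φ1→ice] = [3, 4, 4]
r4 m[φ2→cld] = [7, 3, 6]
r4 m[φ2→wet] = [3, 3, 3]
r4 m[φ3→wet] = [3, 2, 3]
r4 m[φ3→rain] = [5, 5, 3]
r4 m[φ4→cld] = [2, 5, 2]
r4 m[φ4→rain] = [4, 3, 4]
r4 m[fog→φ0] = [2, 2, 6]
r4 m[fog→φ1] = [3, 5, 9]
r4 m[cld→φ2] = [2, 5, 2]
r4 m[cld→φ4] = [7, 3, 6]
r4 m[ice→φ1] = [0, 0, 0]
r4 m[wet→φ0] = [6, 5, 6]
r4 m[wet→φ2] = [6, 10, 7]
r4 m[wet→φ3] = [6, 11, 7]
r4 m[rain→φ3] = [4, 3, 4]
r4 m[rain→φ4] = [5, 5, 3]
r5 m[φ0→fog] = [8, 7, 10]
r5 m[φ0→wet] = [3, 8, 4]
r5 m[φ1→fog] = [2, 2, 6]
r5 m[φ1→ice] = [7, 5, 5]
r5 m[φ2→cld] = [11, 7, 9]
r5 m[φ2→wet] = [5, 5, 5]
r5 m[φ3→wet] = [7, 5, 5]
r5 m[φ3→rain] = [9, 10, 8]
r5 m[φ4→cld] = [5, 7, 5]
r5 m[φ4→rain] = [7, 6, 7]
r5 m[fog→φ0] = [2, 2, 6]
r5 m[fog→φ1] = [3, 5, 9]
r5 m[cld→φ2] = [2, 5, 2]
r5 m[cld→φ4] = [7, 3, 6]
r5 m[ice→φ1] = [0, 0, 0]
r5 m[wet→φ0] = [6, 5, 6]
r5 m[wet→φ2] = [6, 10, 7]
r5 m[wet→φ3] = [6, 11, 7]
r5 m[rain→φ3] = [4, 3, 4]
r5 m[rain→φ4] = [5, 5, 3]

message @ round 5 = [2, 5, 2]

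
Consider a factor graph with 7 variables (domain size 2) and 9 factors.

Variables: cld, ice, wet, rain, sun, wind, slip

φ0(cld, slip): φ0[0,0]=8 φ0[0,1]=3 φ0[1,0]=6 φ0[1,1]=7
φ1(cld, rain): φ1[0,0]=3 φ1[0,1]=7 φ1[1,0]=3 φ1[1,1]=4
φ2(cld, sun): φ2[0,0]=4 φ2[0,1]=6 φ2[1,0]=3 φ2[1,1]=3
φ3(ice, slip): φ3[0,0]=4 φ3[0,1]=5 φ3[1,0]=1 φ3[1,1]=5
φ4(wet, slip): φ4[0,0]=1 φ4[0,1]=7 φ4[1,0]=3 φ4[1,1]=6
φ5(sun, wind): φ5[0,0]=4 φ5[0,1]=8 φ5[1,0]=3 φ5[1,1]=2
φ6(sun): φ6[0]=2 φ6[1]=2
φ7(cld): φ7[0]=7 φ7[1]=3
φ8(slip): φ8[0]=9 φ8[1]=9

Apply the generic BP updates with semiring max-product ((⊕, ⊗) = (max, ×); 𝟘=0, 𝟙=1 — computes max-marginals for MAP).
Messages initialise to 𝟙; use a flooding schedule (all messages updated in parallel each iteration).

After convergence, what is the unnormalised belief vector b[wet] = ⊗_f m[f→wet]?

b[wet] = [2963520, 2709504]

init: all messages = 𝟙 over 2 values
r1 m[φ0→cld] = [8, 7]
r1 m[φ0→slip] = [8, 7]
r1 m[φ1→cld] = [7, 4]
r1 m[φ1→rain] = [3, 7]
r1 m[φ2→cld] = [6, 3]
r1 m[φ2→sun] = [4, 6]
r1 m[φ3→ice] = [5, 5]
r1 m[φ3→slip] = [4, 5]
r1 m[φ4→wet] = [7, 6]
r1 m[φ4→slip] = [3, 7]
r1 m[φ5→sun] = [8, 3]
r1 m[φ5→wind] = [4, 8]
r1 m[φ6→sun] = [2, 2]
r1 m[φ7→cld] = [7, 3]
r1 m[φ8→slip] = [9, 9]
r1 m[cld→φ0] = [1, 1]
r1 m[cld→φ1] = [1, 1]
r1 m[cld→φ2] = [1, 1]
r1 m[cld→φ7] = [1, 1]
r1 m[ice→φ3] = [1, 1]
r1 m[wet→φ4] = [1, 1]
r1 m[rain→φ1] = [1, 1]
r1 m[sun→φ2] = [1, 1]
r1 m[sun→φ5] = [1, 1]
r1 m[sun→φ6] = [1, 1]
r1 m[wind→φ5] = [1, 1]
r1 m[slip→φ0] = [1, 1]
r1 m[slip→φ3] = [1, 1]
r1 m[slip→φ4] = [1, 1]
r1 m[slip→φ8] = [1, 1]
r2 m[φ0→cld] = [8, 7]
r2 m[φ0→slip] = [8, 7]
r2 m[φ1→cld] = [7, 4]
r2 m[φ1→rain] = [3, 7]
r2 m[φ2→cld] = [6, 3]
r2 m[φ2→sun] = [4, 6]
r2 m[φ3→ice] = [5, 5]
r2 m[φ3→slip] = [4, 5]
r2 m[φ4→wet] = [7, 6]
r2 m[φ4→slip] = [3, 7]
r2 m[φ5→sun] = [8, 3]
r2 m[φ5→wind] = [4, 8]
r2 m[φ6→sun] = [2, 2]
r2 m[φ7→cld] = [7, 3]
r2 m[φ8→slip] = [9, 9]
r2 m[cld→φ0] = [294, 36]
r2 m[cld→φ1] = [336, 63]
r2 m[cld→φ2] = [392, 84]
r2 m[cld→φ7] = [336, 84]
r2 m[ice→φ3] = [1, 1]
r2 m[wet→φ4] = [1, 1]
r2 m[rain→φ1] = [1, 1]
r2 m[sun→φ2] = [16, 6]
r2 m[sun→φ5] = [8, 12]
r2 m[sun→φ6] = [32, 18]
r2 m[wind→φ5] = [1, 1]
r2 m[slip→φ0] = [108, 315]
r2 m[slip→φ3] = [216, 441]
r2 m[slip→φ4] = [288, 315]
r2 m[slip→φ8] = [96, 245]
r3 m[φ0→cld] = [945, 2205]
r3 m[φ0→slip] = [2352, 882]
r3 m[φ1→cld] = [7, 4]
r3 m[φ1→rain] = [1008, 2352]
r3 m[φ2→cld] = [64, 48]
r3 m[φ2→sun] = [1568, 2352]
r3 m[φ3→ice] = [2205, 2205]
r3 m[φ3→slip] = [4, 5]
r3 m[φ4→wet] = [2205, 1890]
r3 m[φ4→slip] = [3, 7]
r3 m[φ5→sun] = [8, 3]
r3 m[φ5→wind] = [36, 64]
r3 m[φ6→sun] = [2, 2]
r3 m[φ7→cld] = [7, 3]
r3 m[φ8→slip] = [9, 9]
r3 m[cld→φ0] = [294, 36]
r3 m[cld→φ1] = [336, 63]
r3 m[cld→φ2] = [392, 84]
r3 m[cld→φ7] = [336, 84]
r3 m[ice→φ3] = [1, 1]
r3 m[wet→φ4] = [1, 1]
r3 m[rain→φ1] = [1, 1]
r3 m[sun→φ2] = [16, 6]
r3 m[sun→φ5] = [8, 12]
r3 m[sun→φ6] = [32, 18]
r3 m[wind→φ5] = [1, 1]
r3 m[slip→φ0] = [108, 315]
r3 m[slip→φ3] = [216, 441]
r3 m[slip→φ4] = [288, 315]
r3 m[slip→φ8] = [96, 245]
r4 m[φ0→cld] = [945, 2205]
r4 m[φ0→slip] = [2352, 882]
r4 m[φ1→cld] = [7, 4]
r4 m[φ1→rain] = [1008, 2352]
r4 m[φ2→cld] = [64, 48]
r4 m[φ2→sun] = [1568, 2352]
r4 m[φ3→ice] = [2205, 2205]
r4 m[φ3→slip] = [4, 5]
r4 m[φ4→wet] = [2205, 1890]
r4 m[φ4→slip] = [3, 7]
r4 m[φ5→sun] = [8, 3]
r4 m[φ5→wind] = [36, 64]
r4 m[φ6→sun] = [2, 2]
r4 m[φ7→cld] = [7, 3]
r4 m[φ8→slip] = [9, 9]
r4 m[cld→φ0] = [3136, 576]
r4 m[cld→φ1] = [423360, 317520]
r4 m[cld→φ2] = [46305, 26460]
r4 m[cld→φ7] = [423360, 423360]
r4 m[ice→φ3] = [1, 1]
r4 m[wet→φ4] = [1, 1]
r4 m[rain→φ1] = [1, 1]
r4 m[sun→φ2] = [16, 6]
r4 m[sun→φ5] = [3136, 4704]
r4 m[sun→φ6] = [12544, 7056]
r4 m[wind→φ5] = [1, 1]
r4 m[slip→φ0] = [108, 315]
r4 m[slip→φ3] = [63504, 55566]
r4 m[slip→φ4] = [84672, 39690]
r4 m[slip→φ8] = [28224, 30870]
r5 m[φ0→cld] = [945, 2205]
r5 m[φ0→slip] = [25088, 9408]
r5 m[φ1→cld] = [7, 4]
r5 m[φ1→rain] = [1270080, 2963520]
r5 m[φ2→cld] = [64, 48]
r5 m[φ2→sun] = [185220, 277830]
r5 m[φ3→ice] = [277830, 277830]
r5 m[φ3→slip] = [4, 5]
r5 m[φ4→wet] = [277830, 254016]
r5 m[φ4→slip] = [3, 7]
r5 m[φ5→sun] = [8, 3]
r5 m[φ5→wind] = [14112, 25088]
r5 m[φ6→sun] = [2, 2]
r5 m[φ7→cld] = [7, 3]
r5 m[φ8→slip] = [9, 9]
r5 m[cld→φ0] = [3136, 576]
r5 m[cld→φ1] = [423360, 317520]
r5 m[cld→φ2] = [46305, 26460]
r5 m[cld→φ7] = [423360, 423360]
r5 m[ice→φ3] = [1, 1]
r5 m[wet→φ4] = [1, 1]
r5 m[rain→φ1] = [1, 1]
r5 m[sun→φ2] = [16, 6]
r5 m[sun→φ5] = [3136, 4704]
r5 m[sun→φ6] = [12544, 7056]
r5 m[wind→φ5] = [1, 1]
r5 m[slip→φ0] = [108, 315]
r5 m[slip→φ3] = [63504, 55566]
r5 m[slip→φ4] = [84672, 39690]
r5 m[slip→φ8] = [28224, 30870]
r6 m[φ0→cld] = [945, 2205]
r6 m[φ0→slip] = [25088, 9408]
r6 m[φ1→cld] = [7, 4]
r6 m[φ1→rain] = [1270080, 2963520]
r6 m[φ2→cld] = [64, 48]
r6 m[φ2→sun] = [185220, 277830]
r6 m[φ3→ice] = [277830, 277830]
r6 m[φ3→slip] = [4, 5]
r6 m[φ4→wet] = [277830, 254016]
r6 m[φ4→slip] = [3, 7]
r6 m[φ5→sun] = [8, 3]
r6 m[φ5→wind] = [14112, 25088]
r6 m[φ6→sun] = [2, 2]
r6 m[φ7→cld] = [7, 3]
r6 m[φ8→slip] = [9, 9]
r6 m[cld→φ0] = [3136, 576]
r6 m[cld→φ1] = [423360, 317520]
r6 m[cld→φ2] = [46305, 26460]
r6 m[cld→φ7] = [423360, 423360]
r6 m[ice→φ3] = [1, 1]
r6 m[wet→φ4] = [1, 1]
r6 m[rain→φ1] = [1, 1]
r6 m[sun→φ2] = [16, 6]
r6 m[sun→φ5] = [370440, 555660]
r6 m[sun→φ6] = [1481760, 833490]
r6 m[wind→φ5] = [1, 1]
r6 m[slip→φ0] = [108, 315]
r6 m[slip→φ3] = [677376, 592704]
r6 m[slip→φ4] = [903168, 423360]
r6 m[slip→φ8] = [301056, 329280]
r7 m[φ0→cld] = [945, 2205]
r7 m[φ0→slip] = [25088, 9408]
r7 m[φ1→cld] = [7, 4]
r7 m[φ1→rain] = [1270080, 2963520]
r7 m[φ2→cld] = [64, 48]
r7 m[φ2→sun] = [185220, 277830]
r7 m[φ3→ice] = [2963520, 2963520]
r7 m[φ3→slip] = [4, 5]
r7 m[φ4→wet] = [2963520, 2709504]
r7 m[φ4→slip] = [3, 7]
r7 m[φ5→sun] = [8, 3]
r7 m[φ5→wind] = [1666980, 2963520]
r7 m[φ6→sun] = [2, 2]
r7 m[φ7→cld] = [7, 3]
r7 m[φ8→slip] = [9, 9]
r7 m[cld→φ0] = [3136, 576]
r7 m[cld→φ1] = [423360, 317520]
r7 m[cld→φ2] = [46305, 26460]
r7 m[cld→φ7] = [423360, 423360]
r7 m[ice→φ3] = [1, 1]
r7 m[wet→φ4] = [1, 1]
r7 m[rain→φ1] = [1, 1]
r7 m[sun→φ2] = [16, 6]
r7 m[sun→φ5] = [370440, 555660]
r7 m[sun→φ6] = [1481760, 833490]
r7 m[wind→φ5] = [1, 1]
r7 m[slip→φ0] = [108, 315]
r7 m[slip→φ3] = [677376, 592704]
r7 m[slip→φ4] = [903168, 423360]
r7 m[slip→φ8] = [301056, 329280]
r8 m[φ0→cld] = [945, 2205]
r8 m[φ0→slip] = [25088, 9408]
r8 m[φ1→cld] = [7, 4]
r8 m[φ1→rain] = [1270080, 2963520]
r8 m[φ2→cld] = [64, 48]
r8 m[φ2→sun] = [185220, 277830]
r8 m[φ3→ice] = [2963520, 2963520]
r8 m[φ3→slip] = [4, 5]
r8 m[φ4→wet] = [2963520, 2709504]
r8 m[φ4→slip] = [3, 7]
r8 m[φ5→sun] = [8, 3]
r8 m[φ5→wind] = [1666980, 2963520]
r8 m[φ6→sun] = [2, 2]
r8 m[φ7→cld] = [7, 3]
r8 m[φ8→slip] = [9, 9]
r8 m[cld→φ0] = [3136, 576]
r8 m[cld→φ1] = [423360, 317520]
r8 m[cld→φ2] = [46305, 26460]
r8 m[cld→φ7] = [423360, 423360]
r8 m[ice→φ3] = [1, 1]
r8 m[wet→φ4] = [1, 1]
r8 m[rain→φ1] = [1, 1]
r8 m[sun→φ2] = [16, 6]
r8 m[sun→φ5] = [370440, 555660]
r8 m[sun→φ6] = [1481760, 833490]
r8 m[wind→φ5] = [1, 1]
r8 m[slip→φ0] = [108, 315]
r8 m[slip→φ3] = [677376, 592704]
r8 m[slip→φ4] = [903168, 423360]
r8 m[slip→φ8] = [301056, 329280]
fixed point reached at round 8
b[wet] = ⊗ incoming = [2963520, 2709504]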